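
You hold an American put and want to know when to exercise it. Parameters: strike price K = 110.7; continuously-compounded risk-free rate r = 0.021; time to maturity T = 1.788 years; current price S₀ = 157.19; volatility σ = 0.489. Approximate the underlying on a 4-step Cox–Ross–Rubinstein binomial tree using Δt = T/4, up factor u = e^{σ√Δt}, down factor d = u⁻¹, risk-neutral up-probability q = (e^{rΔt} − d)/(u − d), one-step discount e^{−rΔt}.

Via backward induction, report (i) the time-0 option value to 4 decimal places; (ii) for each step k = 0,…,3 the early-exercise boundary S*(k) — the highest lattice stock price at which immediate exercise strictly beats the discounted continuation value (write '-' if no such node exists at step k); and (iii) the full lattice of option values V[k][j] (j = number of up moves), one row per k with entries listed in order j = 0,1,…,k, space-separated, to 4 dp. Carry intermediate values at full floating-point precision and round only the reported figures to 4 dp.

price = 15.7650
boundary = - - - 58.9475
tree:
15.7650
24.1559 5.1275
36.0391 9.1311 0.0000
51.7525 16.2606 0.0000 0.0000
68.1912 28.9567 0.0000 0.0000 0.0000

Δt=0.44700  u=1.38671  d=0.72113  q=0.43316  discount=0.99066
step 4 (expiry): payoffs max(K−S,0) = 68.1912 28.9567 0.0000 0.0000 0.0000
step 3: (k=3,j=0): S=58.9475, (K−S)⁺=51.7525, hold=50.7182 ⇒ V=51.7525 exercise | (k=3,j=1): S=113.3544, (K−S)⁺=0.0000, hold=16.2606 ⇒ V=16.2606 continue | (k=3,j=2): S=217.9774, (K−S)⁺=0.0000, hold=0.0000 ⇒ V=0.0000 continue | (k=3,j=3): S=419.1643, (K−S)⁺=0.0000, hold=0.0000 ⇒ V=0.0000 continue  boundary S*=58.9475
step 2: (k=2,j=0): S=81.7433, (K−S)⁺=28.9567, hold=36.0391 ⇒ V=36.0391 continue | (k=2,j=1): S=157.1900, (K−S)⁺=0.0000, hold=9.1311 ⇒ V=9.1311 continue | (k=2,j=2): S=302.2719, (K−S)⁺=0.0000, hold=0.0000 ⇒ V=0.0000 continue  boundary S*=-
step 1: (k=1,j=0): S=113.3544, (K−S)⁺=0.0000, hold=24.1559 ⇒ V=24.1559 continue | (k=1,j=1): S=217.9774, (K−S)⁺=0.0000, hold=5.1275 ⇒ V=5.1275 continue  boundary S*=-
step 0: (k=0,j=0): S=157.1900, (K−S)⁺=0.0000, hold=15.7650 ⇒ V=15.7650 continue  boundary S*=-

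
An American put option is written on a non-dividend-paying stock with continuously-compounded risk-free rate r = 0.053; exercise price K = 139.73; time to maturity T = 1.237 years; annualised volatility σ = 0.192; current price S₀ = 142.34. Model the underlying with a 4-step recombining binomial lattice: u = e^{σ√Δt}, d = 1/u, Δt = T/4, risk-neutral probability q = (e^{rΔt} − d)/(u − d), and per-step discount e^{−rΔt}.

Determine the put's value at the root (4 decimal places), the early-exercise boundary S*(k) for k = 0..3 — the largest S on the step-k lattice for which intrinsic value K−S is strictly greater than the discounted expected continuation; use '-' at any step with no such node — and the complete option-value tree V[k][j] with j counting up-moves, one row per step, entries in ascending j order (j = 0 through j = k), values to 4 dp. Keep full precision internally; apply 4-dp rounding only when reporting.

Δt=0.30925  u=1.11268  d=0.89873  q=0.55057  discount=0.98374
step 4 (expiry): payoffs max(K−S,0) = 46.8664 24.7595 0.0000 0.0000 0.0000
step 3: (k=3,j=0): S=103.3275, (K−S)⁺=36.4025, hold=34.1310 ⇒ V=36.4025 exercise | (k=3,j=1): S=127.9253, (K−S)⁺=11.8047, hold=10.9467 ⇒ V=11.8047 exercise | (k=3,j=2): S=158.3789, (K−S)⁺=0.0000, hold=0.0000 ⇒ V=0.0000 continue | (k=3,j=3): S=196.0821, (K−S)⁺=0.0000, hold=0.0000 ⇒ V=0.0000 continue  boundary S*=127.9253
step 2: (k=2,j=0): S=114.9705, (K−S)⁺=24.7595, hold=22.4880 ⇒ V=24.7595 exercise | (k=2,j=1): S=142.3400, (K−S)⁺=0.0000, hold=5.2191 ⇒ V=5.2191 continue | (k=2,j=2): S=176.2251, (K−S)⁺=0.0000, hold=0.0000 ⇒ V=0.0000 continue  boundary S*=114.9705
step 1: (k=1,j=0): S=127.9253, (K−S)⁺=11.8047, hold=13.7735 ⇒ V=13.7735 continue | (k=1,j=1): S=158.3789, (K−S)⁺=0.0000, hold=2.3075 ⇒ V=2.3075 continue  boundary S*=-
step 0: (k=0,j=0): S=142.3400, (K−S)⁺=0.0000, hold=7.3394 ⇒ V=7.3394 continue  boundary S*=-

price = 7.3394
boundary = - - 114.9705 127.9253
tree:
7.3394
13.7735 2.3075
24.7595 5.2191 0.0000
36.4025 11.8047 0.0000 0.0000
46.8664 24.7595 0.0000 0.0000 0.0000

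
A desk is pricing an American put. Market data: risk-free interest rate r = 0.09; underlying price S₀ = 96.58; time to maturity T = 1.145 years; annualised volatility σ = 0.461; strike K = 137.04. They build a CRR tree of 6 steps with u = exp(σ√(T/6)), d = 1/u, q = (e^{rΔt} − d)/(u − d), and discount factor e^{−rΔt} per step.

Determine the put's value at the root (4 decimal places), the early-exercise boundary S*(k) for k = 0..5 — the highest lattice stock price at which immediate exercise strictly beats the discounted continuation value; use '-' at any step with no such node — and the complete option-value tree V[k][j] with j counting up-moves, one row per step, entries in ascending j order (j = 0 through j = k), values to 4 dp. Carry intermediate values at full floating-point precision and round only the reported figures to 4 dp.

price = 42.3950
boundary = - 78.9635 64.5604 78.9635 96.5800 78.9635
tree:
42.3950
58.0765 27.7298
72.4796 41.1005 14.9296
84.2556 58.0765 25.0561 5.0216
93.8836 72.4796 40.4600 10.0671 0.0000
101.7555 84.2556 58.0765 20.1820 0.0000 0.0000
108.1915 93.8836 72.4796 40.4600 0.0000 0.0000 0.0000

params: Δt=0.19083 u=1.22310 d=0.81760 q=0.49254 e^(-rΔt)=0.98297
t_6 payoffs: 108.1915 93.8836 72.4796 40.4600 0.0000 0.0000 0.0000
t_5: node(5,0) S=35.2845 payoff=101.7555 vs cont=99.4219 → 101.7555 [stop]  node(5,1) S=52.7844 payoff=84.2556 vs cont=81.9221 → 84.2556 [stop]  node(5,2) S=78.9635 payoff=58.0765 vs cont=55.7429 → 58.0765 [stop]  node(5,3) S=118.1266 payoff=18.9134 vs cont=20.1820 → 20.1820 [wait]  node(5,4) S=176.7132 payoff=0.0000 vs cont=0.0000 → 0.0000 [wait]  node(5,5) S=264.3566 payoff=0.0000 vs cont=0.0000 → 0.0000 [wait]  ⇒ S*(5)=78.9635
t_4: node(4,0) S=43.1564 payoff=93.8836 vs cont=91.5501 → 93.8836 [stop]  node(4,1) S=64.5604 payoff=72.4796 vs cont=70.1461 → 72.4796 [stop]  node(4,2) S=96.5800 payoff=40.4600 vs cont=38.7407 → 40.4600 [stop]  node(4,3) S=144.4802 payoff=0.0000 vs cont=10.0671 → 10.0671 [wait]  node(4,4) S=216.1372 payoff=0.0000 vs cont=0.0000 → 0.0000 [wait]  ⇒ S*(4)=96.5800
t_3: node(3,0) S=52.7844 payoff=84.2556 vs cont=81.9221 → 84.2556 [stop]  node(3,1) S=78.9635 payoff=58.0765 vs cont=55.7429 → 58.0765 [stop]  node(3,2) S=118.1266 payoff=18.9134 vs cont=25.0561 → 25.0561 [wait]  node(3,3) S=176.7132 payoff=0.0000 vs cont=5.0216 → 5.0216 [wait]  ⇒ S*(3)=78.9635
t_2: node(2,0) S=64.5604 payoff=72.4796 vs cont=70.1461 → 72.4796 [stop]  node(2,1) S=96.5800 payoff=40.4600 vs cont=41.1005 → 41.1005 [wait]  node(2,2) S=144.4802 payoff=0.0000 vs cont=14.9296 → 14.9296 [wait]  ⇒ S*(2)=64.5604
t_1: node(1,0) S=78.9635 payoff=58.0765 vs cont=56.0530 → 58.0765 [stop]  node(1,1) S=118.1266 payoff=18.9134 vs cont=27.7298 → 27.7298 [wait]  ⇒ S*(1)=78.9635
t_0: node(0,0) S=96.5800 payoff=40.4600 vs cont=42.3950 → 42.3950 [wait]  ⇒ S*(0)=-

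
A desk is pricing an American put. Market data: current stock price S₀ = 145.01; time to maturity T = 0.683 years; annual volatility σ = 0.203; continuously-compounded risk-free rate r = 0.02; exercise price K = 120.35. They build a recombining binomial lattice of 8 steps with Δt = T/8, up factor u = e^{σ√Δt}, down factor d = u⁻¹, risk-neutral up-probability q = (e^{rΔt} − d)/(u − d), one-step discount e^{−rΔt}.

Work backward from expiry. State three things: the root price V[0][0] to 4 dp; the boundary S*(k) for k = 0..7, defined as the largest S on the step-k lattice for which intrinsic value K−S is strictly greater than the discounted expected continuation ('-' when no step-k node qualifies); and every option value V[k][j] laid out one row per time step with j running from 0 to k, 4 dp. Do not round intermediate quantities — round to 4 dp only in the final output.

params: Δt=0.08538 u=1.06111 d=0.94241 q=0.49957 e^(-rΔt)=0.99829
t_8 payoffs: 30.1268 18.7630 5.9679 0.0000 0.0000 0.0000 0.0000 0.0000 0.0000
t_7: node(7,0) S=95.7366 payoff=24.6134 vs cont=24.4081 → 24.6134 [stop]  node(7,1) S=107.7948 payoff=12.5552 vs cont=12.3498 → 12.5552 [stop]  node(7,2) S=121.3719 payoff=0.0000 vs cont=2.9814 → 2.9814 [wait]  node(7,3) S=136.6589 payoff=0.0000 vs cont=0.0000 → 0.0000 [wait]  node(7,4) S=153.8714 payoff=0.0000 vs cont=0.0000 → 0.0000 [wait]  node(7,5) S=173.2519 payoff=0.0000 vs cont=0.0000 → 0.0000 [wait]  node(7,6) S=195.0733 payoff=0.0000 vs cont=0.0000 → 0.0000 [wait]  node(7,7) S=219.6433 payoff=0.0000 vs cont=0.0000 → 0.0000 [wait]  ⇒ S*(7)=107.7948
t_6: node(6,0) S=101.5870 payoff=18.7630 vs cont=18.5577 → 18.7630 [stop]  node(6,1) S=114.3821 payoff=5.9679 vs cont=7.7591 → 7.7591 [wait]  node(6,2) S=128.7888 payoff=0.0000 vs cont=1.4894 → 1.4894 [wait]  node(6,3) S=145.0100 payoff=0.0000 vs cont=0.0000 → 0.0000 [wait]  node(6,4) S=163.2743 payoff=0.0000 vs cont=0.0000 → 0.0000 [wait]  node(6,5) S=183.8391 payoff=0.0000 vs cont=0.0000 → 0.0000 [wait]  node(6,6) S=206.9941 payoff=0.0000 vs cont=0.0000 → 0.0000 [wait]  ⇒ S*(6)=101.5870
t_5: node(5,0) S=107.7948 payoff=12.5552 vs cont=13.2431 → 13.2431 [wait]  node(5,1) S=121.3719 payoff=0.0000 vs cont=4.6191 → 4.6191 [wait]  node(5,2) S=136.6589 payoff=0.0000 vs cont=0.7441 → 0.7441 [wait]  node(5,3) S=153.8714 payoff=0.0000 vs cont=0.0000 → 0.0000 [wait]  node(5,4) S=173.2519 payoff=0.0000 vs cont=0.0000 → 0.0000 [wait]  node(5,5) S=195.0733 payoff=0.0000 vs cont=0.0000 → 0.0000 [wait]  ⇒ S*(5)=-
t_4: node(4,0) S=114.3821 payoff=5.9679 vs cont=8.9195 → 8.9195 [wait]  node(4,1) S=128.7888 payoff=0.0000 vs cont=2.6786 → 2.6786 [wait]  node(4,2) S=145.0100 payoff=0.0000 vs cont=0.3717 → 0.3717 [wait]  node(4,3) S=163.2743 payoff=0.0000 vs cont=0.0000 → 0.0000 [wait]  node(4,4) S=183.8391 payoff=0.0000 vs cont=0.0000 → 0.0000 [wait]  ⇒ S*(4)=-
t_3: node(3,0) S=121.3719 payoff=0.0000 vs cont=5.7919 → 5.7919 [wait]  node(3,1) S=136.6589 payoff=0.0000 vs cont=1.5236 → 1.5236 [wait]  node(3,2) S=153.8714 payoff=0.0000 vs cont=0.1857 → 0.1857 [wait]  node(3,3) S=173.2519 payoff=0.0000 vs cont=0.0000 → 0.0000 [wait]  ⇒ S*(3)=-
t_2: node(2,0) S=128.7888 payoff=0.0000 vs cont=3.6533 → 3.6533 [wait]  node(2,1) S=145.0100 payoff=0.0000 vs cont=0.8537 → 0.8537 [wait]  node(2,2) S=163.2743 payoff=0.0000 vs cont=0.0928 → 0.0928 [wait]  ⇒ S*(2)=-
t_1: node(1,0) S=136.6589 payoff=0.0000 vs cont=2.2509 → 2.2509 [wait]  node(1,1) S=153.8714 payoff=0.0000 vs cont=0.4728 → 0.4728 [wait]  ⇒ S*(1)=-
t_0: node(0,0) S=145.0100 payoff=0.0000 vs cont=1.3603 → 1.3603 [wait]  ⇒ S*(0)=-

price = 1.3603
boundary = - - - - - - 101.5870 107.7948
tree:
1.3603
2.2509 0.4728
3.6533 0.8537 0.0928
5.7919 1.5236 0.1857 0.0000
8.9195 2.6786 0.3717 0.0000 0.0000
13.2431 4.6191 0.7441 0.0000 0.0000 0.0000
18.7630 7.7591 1.4894 0.0000 0.0000 0.0000 0.0000
24.6134 12.5552 2.9814 0.0000 0.0000 0.0000 0.0000 0.0000
30.1268 18.7630 5.9679 0.0000 0.0000 0.0000 0.0000 0.0000 0.0000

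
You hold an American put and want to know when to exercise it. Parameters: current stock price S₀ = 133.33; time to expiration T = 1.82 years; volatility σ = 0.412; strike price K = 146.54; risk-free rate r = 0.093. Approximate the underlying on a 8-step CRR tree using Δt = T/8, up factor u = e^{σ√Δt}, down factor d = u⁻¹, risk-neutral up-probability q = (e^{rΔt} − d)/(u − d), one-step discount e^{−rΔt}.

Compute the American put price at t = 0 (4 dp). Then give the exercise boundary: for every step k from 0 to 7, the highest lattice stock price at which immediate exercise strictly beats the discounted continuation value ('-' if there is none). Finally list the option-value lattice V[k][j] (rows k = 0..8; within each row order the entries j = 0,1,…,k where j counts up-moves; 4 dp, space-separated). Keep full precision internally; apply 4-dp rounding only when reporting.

Δt=0.22750  u=1.21715  d=0.82159  q=0.50509  discount=0.97906
step 8 (expiry): payoffs max(K−S,0) = 118.8593 105.5324 85.7891 56.5405 13.2100 0.0000 0.0000 0.0000 0.0000
step 7: (k=7,j=0): S=33.6915, (K−S)⁺=112.8485, hold=109.7806 ⇒ V=112.8485 exercise | (k=7,j=1): S=49.9124, (K−S)⁺=96.6276, hold=93.5597 ⇒ V=96.6276 exercise | (k=7,j=2): S=73.9429, (K−S)⁺=72.5971, hold=69.5293 ⇒ V=72.5971 exercise | (k=7,j=3): S=109.5428, (K−S)⁺=36.9972, hold=33.9293 ⇒ V=36.9972 exercise | (k=7,j=4): S=162.2825, (K−S)⁺=0.0000, hold=6.4009 ⇒ V=6.4009 continue | (k=7,j=5): S=240.4138, (K−S)⁺=0.0000, hold=0.0000 ⇒ V=0.0000 continue | (k=7,j=6): S=356.1616, (K−S)⁺=0.0000, hold=0.0000 ⇒ V=0.0000 continue | (k=7,j=7): S=527.6365, (K−S)⁺=0.0000, hold=0.0000 ⇒ V=0.0000 continue  boundary S*=109.5428
step 6: (k=6,j=0): S=41.0076, (K−S)⁺=105.5324, hold=102.4645 ⇒ V=105.5324 exercise | (k=6,j=1): S=60.7509, (K−S)⁺=85.7891, hold=82.7213 ⇒ V=85.7891 exercise | (k=6,j=2): S=89.9995, (K−S)⁺=56.5405, hold=53.4726 ⇒ V=56.5405 exercise | (k=6,j=3): S=133.3300, (K−S)⁺=13.2100, hold=21.0924 ⇒ V=21.0924 continue | (k=6,j=4): S=197.5220, (K−S)⁺=0.0000, hold=3.1016 ⇒ V=3.1016 continue | (k=6,j=5): S=292.6195, (K−S)⁺=0.0000, hold=0.0000 ⇒ V=0.0000 continue | (k=6,j=6): S=433.5019, (K−S)⁺=0.0000, hold=0.0000 ⇒ V=0.0000 continue  boundary S*=89.9995
step 5: (k=5,j=0): S=49.9124, (K−S)⁺=96.6276, hold=93.5597 ⇒ V=96.6276 exercise | (k=5,j=1): S=73.9429, (K−S)⁺=72.5971, hold=69.5293 ⇒ V=72.5971 exercise | (k=5,j=2): S=109.5428, (K−S)⁺=36.9972, hold=37.8272 ⇒ V=37.8272 continue | (k=5,j=3): S=162.2825, (K−S)⁺=0.0000, hold=11.7541 ⇒ V=11.7541 continue | (k=5,j=4): S=240.4138, (K−S)⁺=0.0000, hold=1.5029 ⇒ V=1.5029 continue | (k=5,j=5): S=356.1616, (K−S)⁺=0.0000, hold=0.0000 ⇒ V=0.0000 continue  boundary S*=73.9429
step 4: (k=4,j=0): S=60.7509, (K−S)⁺=85.7891, hold=82.7213 ⇒ V=85.7891 exercise | (k=4,j=1): S=89.9995, (K−S)⁺=56.5405, hold=53.8831 ⇒ V=56.5405 exercise | (k=4,j=2): S=133.3300, (K−S)⁺=13.2100, hold=24.1418 ⇒ V=24.1418 continue | (k=4,j=3): S=197.5220, (K−S)⁺=0.0000, hold=6.4387 ⇒ V=6.4387 continue | (k=4,j=4): S=292.6195, (K−S)⁺=0.0000, hold=0.7282 ⇒ V=0.7282 continue  boundary S*=89.9995
step 3: (k=3,j=0): S=73.9429, (K−S)⁺=72.5971, hold=69.5293 ⇒ V=72.5971 exercise | (k=3,j=1): S=109.5428, (K−S)⁺=36.9972, hold=39.3352 ⇒ V=39.3352 continue | (k=3,j=2): S=162.2825, (K−S)⁺=0.0000, hold=14.8820 ⇒ V=14.8820 continue | (k=3,j=3): S=240.4138, (K−S)⁺=0.0000, hold=3.4800 ⇒ V=3.4800 continue  boundary S*=73.9429
step 2: (k=2,j=0): S=89.9995, (K−S)⁺=56.5405, hold=54.6288 ⇒ V=56.5405 exercise | (k=2,j=1): S=133.3300, (K−S)⁺=13.2100, hold=26.4193 ⇒ V=26.4193 continue | (k=2,j=2): S=197.5220, (K−S)⁺=0.0000, hold=8.9320 ⇒ V=8.9320 continue  boundary S*=89.9995
step 1: (k=1,j=0): S=109.5428, (K−S)⁺=36.9972, hold=40.4615 ⇒ V=40.4615 continue | (k=1,j=1): S=162.2825, (K−S)⁺=0.0000, hold=17.2185 ⇒ V=17.2185 continue  boundary S*=-
step 0: (k=0,j=0): S=133.3300, (K−S)⁺=13.2100, hold=28.1204 ⇒ V=28.1204 continue  boundary S*=-

price = 28.1204
boundary = - - 89.9995 73.9429 89.9995 73.9429 89.9995 109.5428
tree:
28.1204
40.4615 17.2185
56.5405 26.4193 8.9320
72.5971 39.3352 14.8820 3.4800
85.7891 56.5405 24.1418 6.4387 0.7282
96.6276 72.5971 37.8272 11.7541 1.5029 0.0000
105.5324 85.7891 56.5405 21.0924 3.1016 0.0000 0.0000
112.8485 96.6276 72.5971 36.9972 6.4009 0.0000 0.0000 0.0000
118.8593 105.5324 85.7891 56.5405 13.2100 0.0000 0.0000 0.0000 0.0000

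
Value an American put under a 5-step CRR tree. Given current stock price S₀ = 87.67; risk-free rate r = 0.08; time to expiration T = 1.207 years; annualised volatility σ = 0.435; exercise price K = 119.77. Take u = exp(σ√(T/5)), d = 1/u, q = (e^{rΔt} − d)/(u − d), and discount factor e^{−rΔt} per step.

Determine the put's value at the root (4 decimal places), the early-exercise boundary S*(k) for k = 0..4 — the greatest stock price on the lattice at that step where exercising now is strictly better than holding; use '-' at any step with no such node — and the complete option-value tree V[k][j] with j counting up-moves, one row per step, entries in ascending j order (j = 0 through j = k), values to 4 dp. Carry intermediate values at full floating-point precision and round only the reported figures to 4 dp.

price = 34.9171
boundary = - 70.7996 57.1756 70.7996 87.6700
tree:
34.9171
48.9704 21.7930
62.5944 33.4190 10.6547
73.5967 48.9704 18.6891 2.7827
82.4819 62.5944 32.1000 5.5851 0.0000
89.6573 73.5967 48.9704 11.2097 0.0000 0.0000

params: Δt=0.24140 u=1.23828 d=0.80757 q=0.49204 e^(-rΔt)=0.98087
t_5 payoffs: 89.6573 73.5967 48.9704 11.2097 0.0000 0.0000
t_4: node(4,0) S=37.2881 payoff=82.4819 vs cont=80.1911 → 82.4819 [stop]  node(4,1) S=57.1756 payoff=62.5944 vs cont=60.3036 → 62.5944 [stop]  node(4,2) S=87.6700 payoff=32.1000 vs cont=29.8092 → 32.1000 [stop]  node(4,3) S=134.4285 payoff=0.0000 vs cont=5.5851 → 5.5851 [wait]  node(4,4) S=206.1254 payoff=0.0000 vs cont=0.0000 → 0.0000 [wait]  ⇒ S*(4)=87.6700
t_3: node(3,0) S=46.1733 payoff=73.5967 vs cont=71.3059 → 73.5967 [stop]  node(3,1) S=70.7996 payoff=48.9704 vs cont=46.6796 → 48.9704 [stop]  node(3,2) S=108.5603 payoff=11.2097 vs cont=18.6891 → 18.6891 [wait]  node(3,3) S=166.4606 payoff=0.0000 vs cont=2.7827 → 2.7827 [wait]  ⇒ S*(3)=70.7996
t_2: node(2,0) S=57.1756 payoff=62.5944 vs cont=60.3036 → 62.5944 [stop]  node(2,1) S=87.6700 payoff=32.1000 vs cont=33.4190 → 33.4190 [wait]  node(2,2) S=134.4285 payoff=0.0000 vs cont=10.6547 → 10.6547 [wait]  ⇒ S*(2)=57.1756
t_1: node(1,0) S=70.7996 payoff=48.9704 vs cont=47.3162 → 48.9704 [stop]  node(1,1) S=108.5603 payoff=11.2097 vs cont=21.7930 → 21.7930 [wait]  ⇒ S*(1)=70.7996
t_0: node(0,0) S=87.6700 payoff=32.1000 vs cont=34.9171 → 34.9171 [wait]  ⇒ S*(0)=-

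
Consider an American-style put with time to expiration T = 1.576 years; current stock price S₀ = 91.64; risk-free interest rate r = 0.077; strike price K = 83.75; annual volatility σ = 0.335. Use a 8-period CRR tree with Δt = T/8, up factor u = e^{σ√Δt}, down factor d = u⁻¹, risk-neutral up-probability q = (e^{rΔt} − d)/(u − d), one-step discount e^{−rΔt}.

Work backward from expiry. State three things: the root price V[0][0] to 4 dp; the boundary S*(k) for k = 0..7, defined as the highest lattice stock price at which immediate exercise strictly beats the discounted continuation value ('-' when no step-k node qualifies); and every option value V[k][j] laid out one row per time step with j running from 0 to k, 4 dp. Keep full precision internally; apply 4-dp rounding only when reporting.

price = 7.6340
boundary = - - - 58.6626 50.5576 58.6626 50.5576 58.6626
tree:
7.6340
11.7136 4.0052
17.4421 6.6477 1.6267
25.0874 10.7348 2.9824 0.3937
33.1924 16.7580 5.3614 0.8227 0.0000
40.1776 25.0874 9.3838 1.7191 0.0000 0.0000
46.1977 33.1924 15.8069 3.5920 0.0000 0.0000 0.0000
51.3860 40.1776 25.0874 7.5056 0.0000 0.0000 0.0000 0.0000
55.8575 46.1977 33.1924 15.6831 0.0000 0.0000 0.0000 0.0000 0.0000

Δt=0.19700, u=1.16031, d=0.86184, q=0.51411, disc=e^(-rΔt)=0.98495
k=8 terminal: V=max(K-S,0) → 55.8575 46.1977 33.1924 15.6831 0.0000 0.0000 0.0000 0.0000 0.0000
k=7: j=0 S=32.3640 intr=51.3860 cont=50.1252 V=51.3860[EX]; j=1 S=43.5724 intr=40.1776 cont=38.9168 V=40.1776[EX]; j=2 S=58.6626 intr=25.0874 cont=23.8266 V=25.0874[EX]; j=3 S=78.9788 intr=4.7712 cont=7.5056 V=7.5056[hold]; j=4 S=106.3310 intr=0.0000 cont=0.0000 V=0.0000[hold]; j=5 S=143.1559 intr=0.0000 cont=0.0000 V=0.0000[hold]; j=6 S=192.7341 intr=0.0000 cont=0.0000 V=0.0000[hold]; j=7 S=259.4823 intr=0.0000 cont=0.0000 V=0.0000[hold]  S*(7)=58.6626
k=6: j=0 S=37.5523 intr=46.1977 cont=44.9368 V=46.1977[EX]; j=1 S=50.5576 intr=33.1924 cont=31.9316 V=33.1924[EX]; j=2 S=68.0669 intr=15.6831 cont=15.8069 V=15.8069[hold]; j=3 S=91.6400 intr=0.0000 cont=3.5920 V=3.5920[hold]; j=4 S=123.3771 intr=0.0000 cont=0.0000 V=0.0000[hold]; j=5 S=166.1054 intr=0.0000 cont=0.0000 V=0.0000[hold]; j=6 S=223.6316 intr=0.0000 cont=0.0000 V=0.0000[hold]  S*(6)=50.5576
k=5: j=0 S=43.5724 intr=40.1776 cont=38.9168 V=40.1776[EX]; j=1 S=58.6626 intr=25.0874 cont=23.8893 V=25.0874[EX]; j=2 S=78.9788 intr=4.7712 cont=9.3838 V=9.3838[hold]; j=3 S=106.3310 intr=0.0000 cont=1.7191 V=1.7191[hold]; j=4 S=143.1559 intr=0.0000 cont=0.0000 V=0.0000[hold]; j=5 S=192.7341 intr=0.0000 cont=0.0000 V=0.0000[hold]  S*(5)=58.6626
k=4: j=0 S=50.5576 intr=33.1924 cont=31.9316 V=33.1924[EX]; j=1 S=68.0669 intr=15.6831 cont=16.7580 V=16.7580[hold]; j=2 S=91.6400 intr=0.0000 cont=5.3614 V=5.3614[hold]; j=3 S=123.3771 intr=0.0000 cont=0.8227 V=0.8227[hold]; j=4 S=166.1054 intr=0.0000 cont=0.0000 V=0.0000[hold]  S*(4)=50.5576
k=3: j=0 S=58.6626 intr=25.0874 cont=24.3709 V=25.0874[EX]; j=1 S=78.9788 intr=4.7712 cont=10.7348 V=10.7348[hold]; j=2 S=106.3310 intr=0.0000 cont=2.9824 V=2.9824[hold]; j=3 S=143.1559 intr=0.0000 cont=0.3937 V=0.3937[hold]  S*(3)=58.6626
k=2: j=0 S=68.0669 intr=15.6831 cont=17.4421 V=17.4421[hold]; j=1 S=91.6400 intr=0.0000 cont=6.6477 V=6.6477[hold]; j=2 S=123.3771 intr=0.0000 cont=1.6267 V=1.6267[hold]  S*(2)=-
k=1: j=0 S=78.9788 intr=4.7712 cont=11.7136 V=11.7136[hold]; j=1 S=106.3310 intr=0.0000 cont=4.0052 V=4.0052[hold]  S*(1)=-
k=0: j=0 S=91.6400 intr=0.0000 cont=7.6340 V=7.6340[hold]  S*(0)=-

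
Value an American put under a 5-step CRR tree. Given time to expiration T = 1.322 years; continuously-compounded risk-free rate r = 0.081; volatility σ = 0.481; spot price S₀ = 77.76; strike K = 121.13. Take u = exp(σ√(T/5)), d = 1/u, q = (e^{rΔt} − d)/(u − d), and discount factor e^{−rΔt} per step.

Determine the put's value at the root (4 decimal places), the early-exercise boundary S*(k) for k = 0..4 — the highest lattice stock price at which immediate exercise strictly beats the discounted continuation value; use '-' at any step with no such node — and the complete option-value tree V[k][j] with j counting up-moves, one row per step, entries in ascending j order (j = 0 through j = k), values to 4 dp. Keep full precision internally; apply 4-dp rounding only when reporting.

price = 44.6771
boundary = - 60.7215 47.4164 60.7215 77.7600
tree:
44.6771
60.4085 29.7645
73.7136 43.4455 16.3872
84.1033 60.4085 27.1530 5.5443
92.2165 73.7136 43.3700 10.9308 0.0000
98.5519 84.1033 60.4085 21.5505 0.0000 0.0000

Δt=0.26440  u=1.28060  d=0.78088  q=0.48180  discount=0.97881
step 5 (expiry): payoffs max(K−S,0) = 98.5519 84.1033 60.4085 21.5505 0.0000 0.0000
step 4: (k=4,j=0): S=28.9135, (K−S)⁺=92.2165, hold=89.6499 ⇒ V=92.2165 exercise | (k=4,j=1): S=47.4164, (K−S)⁺=73.7136, hold=71.1470 ⇒ V=73.7136 exercise | (k=4,j=2): S=77.7600, (K−S)⁺=43.3700, hold=40.8034 ⇒ V=43.3700 exercise | (k=4,j=3): S=127.5216, (K−S)⁺=0.0000, hold=10.9308 ⇒ V=10.9308 continue | (k=4,j=4): S=209.1277, (K−S)⁺=0.0000, hold=0.0000 ⇒ V=0.0000 continue  boundary S*=77.7600
step 3: (k=3,j=0): S=37.0267, (K−S)⁺=84.1033, hold=81.5367 ⇒ V=84.1033 exercise | (k=3,j=1): S=60.7215, (K−S)⁺=60.4085, hold=57.8419 ⇒ V=60.4085 exercise | (k=3,j=2): S=99.5795, (K−S)⁺=21.5505, hold=27.1530 ⇒ V=27.1530 continue | (k=3,j=3): S=163.3043, (K−S)⁺=0.0000, hold=5.5443 ⇒ V=5.5443 continue  boundary S*=60.7215
step 2: (k=2,j=0): S=47.4164, (K−S)⁺=73.7136, hold=71.1470 ⇒ V=73.7136 exercise | (k=2,j=1): S=77.7600, (K−S)⁺=43.3700, hold=43.4455 ⇒ V=43.4455 continue | (k=2,j=2): S=127.5216, (K−S)⁺=0.0000, hold=16.3872 ⇒ V=16.3872 continue  boundary S*=47.4164
step 1: (k=1,j=0): S=60.7215, (K−S)⁺=60.4085, hold=57.8775 ⇒ V=60.4085 exercise | (k=1,j=1): S=99.5795, (K−S)⁺=21.5505, hold=29.7645 ⇒ V=29.7645 continue  boundary S*=60.7215
step 0: (k=0,j=0): S=77.7600, (K−S)⁺=43.3700, hold=44.6771 ⇒ V=44.6771 continue  boundary S*=-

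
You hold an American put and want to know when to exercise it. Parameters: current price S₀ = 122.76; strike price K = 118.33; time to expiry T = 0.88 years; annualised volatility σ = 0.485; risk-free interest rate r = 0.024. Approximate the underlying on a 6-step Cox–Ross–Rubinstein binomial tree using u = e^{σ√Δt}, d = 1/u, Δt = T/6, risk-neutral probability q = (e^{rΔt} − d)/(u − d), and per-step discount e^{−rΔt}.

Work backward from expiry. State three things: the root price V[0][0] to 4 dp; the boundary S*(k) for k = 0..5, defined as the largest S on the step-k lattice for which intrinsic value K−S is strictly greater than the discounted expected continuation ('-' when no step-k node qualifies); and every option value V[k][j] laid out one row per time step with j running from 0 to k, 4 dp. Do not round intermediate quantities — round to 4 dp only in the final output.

Δt=0.14667  u=1.20411  d=0.83049  q=0.46314  discount=0.99649
step 6 (expiry): payoffs max(K−S,0) = 78.0528 59.9328 33.6610 0.0000 0.0000 0.0000 0.0000
step 5: (k=5,j=0): S=48.4982, (K−S)⁺=69.8318, hold=69.4160 ⇒ V=69.8318 exercise | (k=5,j=1): S=70.3167, (K−S)⁺=48.0133, hold=47.5976 ⇒ V=48.0133 exercise | (k=5,j=2): S=101.9508, (K−S)⁺=16.3792, hold=18.0079 ⇒ V=18.0079 continue | (k=5,j=3): S=147.8166, (K−S)⁺=0.0000, hold=0.0000 ⇒ V=0.0000 continue | (k=5,j=4): S=214.3165, (K−S)⁺=0.0000, hold=0.0000 ⇒ V=0.0000 continue | (k=5,j=5): S=310.7335, (K−S)⁺=0.0000, hold=0.0000 ⇒ V=0.0000 continue  boundary S*=70.3167
step 4: (k=4,j=0): S=58.3972, (K−S)⁺=59.9328, hold=59.5170 ⇒ V=59.9328 exercise | (k=4,j=1): S=84.6690, (K−S)⁺=33.6610, hold=33.9969 ⇒ V=33.9969 continue | (k=4,j=2): S=122.7600, (K−S)⁺=0.0000, hold=9.6338 ⇒ V=9.6338 continue | (k=4,j=3): S=177.9874, (K−S)⁺=0.0000, hold=0.0000 ⇒ V=0.0000 continue | (k=4,j=4): S=258.0607, (K−S)⁺=0.0000, hold=0.0000 ⇒ V=0.0000 continue  boundary S*=58.3972
step 3: (k=3,j=0): S=70.3167, (K−S)⁺=48.0133, hold=47.7526 ⇒ V=48.0133 exercise | (k=3,j=1): S=101.9508, (K−S)⁺=16.3792, hold=22.6337 ⇒ V=22.6337 continue | (k=3,j=2): S=147.8166, (K−S)⁺=0.0000, hold=5.1539 ⇒ V=5.1539 continue | (k=3,j=3): S=214.3165, (K−S)⁺=0.0000, hold=0.0000 ⇒ V=0.0000 continue  boundary S*=70.3167
step 2: (k=2,j=0): S=84.6690, (K−S)⁺=33.6610, hold=36.1317 ⇒ V=36.1317 continue | (k=2,j=1): S=122.7600, (K−S)⁺=0.0000, hold=14.4871 ⇒ V=14.4871 continue | (k=2,j=2): S=177.9874, (K−S)⁺=0.0000, hold=2.7572 ⇒ V=2.7572 continue  boundary S*=-
step 1: (k=1,j=0): S=101.9508, (K−S)⁺=16.3792, hold=26.0156 ⇒ V=26.0156 continue | (k=1,j=1): S=147.8166, (K−S)⁺=0.0000, hold=9.0227 ⇒ V=9.0227 continue  boundary S*=-
step 0: (k=0,j=0): S=122.7600, (K−S)⁺=0.0000, hold=18.0818 ⇒ V=18.0818 continue  boundary S*=-

price = 18.0818
boundary = - - - 70.3167 58.3972 70.3167
tree:
18.0818
26.0156 9.0227
36.1317 14.4871 2.7572
48.0133 22.6337 5.1539 0.0000
59.9328 33.9969 9.6338 0.0000 0.0000
69.8318 48.0133 18.0079 0.0000 0.0000 0.0000
78.0528 59.9328 33.6610 0.0000 0.0000 0.0000 0.0000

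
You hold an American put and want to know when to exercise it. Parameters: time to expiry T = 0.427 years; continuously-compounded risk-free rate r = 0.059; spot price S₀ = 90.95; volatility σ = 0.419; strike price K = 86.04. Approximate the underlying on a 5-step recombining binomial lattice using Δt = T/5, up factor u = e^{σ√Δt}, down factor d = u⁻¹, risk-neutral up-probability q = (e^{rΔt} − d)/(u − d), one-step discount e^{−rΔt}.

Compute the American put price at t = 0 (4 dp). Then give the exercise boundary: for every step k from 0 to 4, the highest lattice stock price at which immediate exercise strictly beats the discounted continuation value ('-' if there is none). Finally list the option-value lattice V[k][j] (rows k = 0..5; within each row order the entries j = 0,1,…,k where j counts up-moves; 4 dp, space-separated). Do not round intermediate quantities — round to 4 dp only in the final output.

price = 6.8869
boundary = - - - 62.9898 71.1947
tree:
6.8869
10.6854 3.0044
16.0411 5.2214 0.7280
23.0502 8.9114 1.4346 0.0000
30.3095 14.8453 2.8272 0.0000 0.0000
36.7322 23.0502 5.5716 0.0000 0.0000 0.0000

params: Δt=0.08540 u=1.13026 d=0.88475 q=0.49000 e^(-rΔt)=0.99497
t_5 payoffs: 36.7322 23.0502 5.5716 0.0000 0.0000 0.0000
t_4: node(4,0) S=55.7305 payoff=30.3095 vs cont=29.8771 → 30.3095 [stop]  node(4,1) S=71.1947 payoff=14.8453 vs cont=14.4128 → 14.8453 [stop]  node(4,2) S=90.9500 payoff=0.0000 vs cont=2.8272 → 2.8272 [wait]  node(4,3) S=116.1870 payoff=0.0000 vs cont=0.0000 → 0.0000 [wait]  node(4,4) S=148.4268 payoff=0.0000 vs cont=0.0000 → 0.0000 [wait]  ⇒ S*(4)=71.1947
t_3: node(3,0) S=62.9898 payoff=23.0502 vs cont=22.6177 → 23.0502 [stop]  node(3,1) S=80.4684 payoff=5.5716 vs cont=8.9114 → 8.9114 [wait]  node(3,2) S=102.7969 payoff=0.0000 vs cont=1.4346 → 1.4346 [wait]  node(3,3) S=131.3212 payoff=0.0000 vs cont=0.0000 → 0.0000 [wait]  ⇒ S*(3)=62.9898
t_2: node(2,0) S=71.1947 payoff=14.8453 vs cont=16.0411 → 16.0411 [wait]  node(2,1) S=90.9500 payoff=0.0000 vs cont=5.2214 → 5.2214 [wait]  node(2,2) S=116.1870 payoff=0.0000 vs cont=0.7280 → 0.7280 [wait]  ⇒ S*(2)=-
t_1: node(1,0) S=80.4684 payoff=5.5716 vs cont=10.6854 → 10.6854 [wait]  node(1,1) S=102.7969 payoff=0.0000 vs cont=3.0044 → 3.0044 [wait]  ⇒ S*(1)=-
t_0: node(0,0) S=90.9500 payoff=0.0000 vs cont=6.8869 → 6.8869 [wait]  ⇒ S*(0)=-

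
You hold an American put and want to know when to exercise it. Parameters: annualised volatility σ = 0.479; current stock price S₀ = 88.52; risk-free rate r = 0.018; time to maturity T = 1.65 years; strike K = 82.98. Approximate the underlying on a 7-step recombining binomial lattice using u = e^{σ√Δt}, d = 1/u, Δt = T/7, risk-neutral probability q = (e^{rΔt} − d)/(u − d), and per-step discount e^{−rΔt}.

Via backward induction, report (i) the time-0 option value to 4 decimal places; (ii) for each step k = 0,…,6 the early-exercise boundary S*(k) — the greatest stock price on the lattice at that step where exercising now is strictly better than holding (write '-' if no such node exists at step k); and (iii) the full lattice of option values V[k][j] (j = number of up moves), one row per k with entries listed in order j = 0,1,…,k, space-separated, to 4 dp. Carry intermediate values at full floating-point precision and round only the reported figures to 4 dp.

price = 17.5307
boundary = - - - - 34.9180 44.0603 55.5962
tree:
17.5307
23.7174 10.1703
31.1403 14.9117 4.4987
39.4777 21.2920 7.2912 1.1442
48.0620 29.4078 11.6207 2.0936 0.0000
55.3073 38.9197 18.1145 3.8310 0.0000 0.0000
61.0493 48.0620 27.3838 7.0101 0.0000 0.0000 0.0000
65.5998 55.3073 38.9197 12.8275 0.0000 0.0000 0.0000 0.0000

params: Δt=0.23571 u=1.26182 d=0.79250 q=0.45118 e^(-rΔt)=0.99577
t_7 payoffs: 65.5998 55.3073 38.9197 12.8275 0.0000 0.0000 0.0000 0.0000
t_6: node(6,0) S=21.9307 payoff=61.0493 vs cont=60.6979 → 61.0493 [stop]  node(6,1) S=34.9180 payoff=48.0620 vs cont=47.7107 → 48.0620 [stop]  node(6,2) S=55.5962 payoff=27.3838 vs cont=27.0324 → 27.3838 [stop]  node(6,3) S=88.5200 payoff=0.0000 vs cont=7.0101 → 7.0101 [wait]  node(6,4) S=140.9410 payoff=0.0000 vs cont=0.0000 → 0.0000 [wait]  node(6,5) S=224.4055 payoff=0.0000 vs cont=0.0000 → 0.0000 [wait]  node(6,6) S=357.2970 payoff=0.0000 vs cont=0.0000 → 0.0000 [wait]  ⇒ S*(6)=55.5962
t_5: node(5,0) S=27.6727 payoff=55.3073 vs cont=54.9560 → 55.3073 [stop]  node(5,1) S=44.0603 payoff=38.9197 vs cont=38.5684 → 38.9197 [stop]  node(5,2) S=70.1525 payoff=12.8275 vs cont=18.1145 → 18.1145 [wait]  node(5,3) S=111.6965 payoff=0.0000 vs cont=3.8310 → 3.8310 [wait]  node(5,4) S=177.8424 payoff=0.0000 vs cont=0.0000 → 0.0000 [wait]  node(5,5) S=283.1597 payoff=0.0000 vs cont=0.0000 → 0.0000 [wait]  ⇒ S*(5)=44.0603
t_4: node(4,0) S=34.9180 payoff=48.0620 vs cont=47.7107 → 48.0620 [stop]  node(4,1) S=55.5962 payoff=27.3838 vs cont=29.4078 → 29.4078 [wait]  node(4,2) S=88.5200 payoff=0.0000 vs cont=11.6207 → 11.6207 [wait]  node(4,3) S=140.9410 payoff=0.0000 vs cont=2.0936 → 2.0936 [wait]  node(4,4) S=224.4055 payoff=0.0000 vs cont=0.0000 → 0.0000 [wait]  ⇒ S*(4)=34.9180
t_3: node(3,0) S=44.0603 payoff=38.9197 vs cont=39.4777 → 39.4777 [wait]  node(3,1) S=70.1525 payoff=12.8275 vs cont=21.2920 → 21.2920 [wait]  node(3,2) S=111.6965 payoff=0.0000 vs cont=7.2912 → 7.2912 [wait]  node(3,3) S=177.8424 payoff=0.0000 vs cont=1.1442 → 1.1442 [wait]  ⇒ S*(3)=-
t_2: node(2,0) S=55.5962 payoff=27.3838 vs cont=31.1403 → 31.1403 [wait]  node(2,1) S=88.5200 payoff=0.0000 vs cont=14.9117 → 14.9117 [wait]  node(2,2) S=140.9410 payoff=0.0000 vs cont=4.4987 → 4.4987 [wait]  ⇒ S*(2)=-
t_1: node(1,0) S=70.1525 payoff=12.8275 vs cont=23.7174 → 23.7174 [wait]  node(1,1) S=111.6965 payoff=0.0000 vs cont=10.1703 → 10.1703 [wait]  ⇒ S*(1)=-
t_0: node(0,0) S=88.5200 payoff=0.0000 vs cont=17.5307 → 17.5307 [wait]  ⇒ S*(0)=-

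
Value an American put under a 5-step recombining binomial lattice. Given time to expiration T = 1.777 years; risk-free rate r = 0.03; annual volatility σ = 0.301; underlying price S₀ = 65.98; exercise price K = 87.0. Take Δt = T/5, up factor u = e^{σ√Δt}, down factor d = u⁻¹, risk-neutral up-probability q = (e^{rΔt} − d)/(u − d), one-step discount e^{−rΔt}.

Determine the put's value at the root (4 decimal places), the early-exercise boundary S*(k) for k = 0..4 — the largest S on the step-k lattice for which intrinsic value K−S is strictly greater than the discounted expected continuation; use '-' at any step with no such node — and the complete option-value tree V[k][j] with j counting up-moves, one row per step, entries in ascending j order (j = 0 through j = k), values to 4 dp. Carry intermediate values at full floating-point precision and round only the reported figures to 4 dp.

price = 23.4094
boundary = - 55.1419 46.0840 55.1419 65.9800
tree:
23.4094
31.8581 14.9542
40.9160 22.3181 7.4644
48.4859 31.8581 12.6798 2.0907
54.8124 40.9160 21.0200 4.1029 0.0000
60.0996 48.4859 31.8581 8.0516 0.0000 0.0000

Δt=0.35540, u=1.19655, d=0.83574, q=0.48497, disc=e^(-rΔt)=0.98939
k=5 terminal: V=max(K-S,0) → 60.0996 48.4859 31.8581 8.0516 0.0000 0.0000
k=4: j=0 S=32.1876 intr=54.8124 cont=53.8897 V=54.8124[EX]; j=1 S=46.0840 intr=40.9160 cont=39.9933 V=40.9160[EX]; j=2 S=65.9800 intr=21.0200 cont=20.0973 V=21.0200[EX]; j=3 S=94.4657 intr=0.0000 cont=4.1029 V=4.1029[hold]; j=4 S=135.2495 intr=0.0000 cont=0.0000 V=0.0000[hold]  S*(4)=65.9800
k=3: j=0 S=38.5141 intr=48.4859 cont=47.5632 V=48.4859[EX]; j=1 S=55.1419 intr=31.8581 cont=30.9355 V=31.8581[EX]; j=2 S=78.9484 intr=8.0516 cont=12.6798 V=12.6798[hold]; j=3 S=113.0329 intr=0.0000 cont=2.0907 V=2.0907[hold]  S*(3)=55.1419
k=2: j=0 S=46.0840 intr=40.9160 cont=39.9933 V=40.9160[EX]; j=1 S=65.9800 intr=21.0200 cont=22.3181 V=22.3181[hold]; j=2 S=94.4657 intr=0.0000 cont=7.4644 V=7.4644[hold]  S*(2)=46.0840
k=1: j=0 S=55.1419 intr=31.8581 cont=31.5583 V=31.8581[EX]; j=1 S=78.9484 intr=8.0516 cont=14.9542 V=14.9542[hold]  S*(1)=55.1419
k=0: j=0 S=65.9800 intr=21.0200 cont=23.4094 V=23.4094[hold]  S*(0)=-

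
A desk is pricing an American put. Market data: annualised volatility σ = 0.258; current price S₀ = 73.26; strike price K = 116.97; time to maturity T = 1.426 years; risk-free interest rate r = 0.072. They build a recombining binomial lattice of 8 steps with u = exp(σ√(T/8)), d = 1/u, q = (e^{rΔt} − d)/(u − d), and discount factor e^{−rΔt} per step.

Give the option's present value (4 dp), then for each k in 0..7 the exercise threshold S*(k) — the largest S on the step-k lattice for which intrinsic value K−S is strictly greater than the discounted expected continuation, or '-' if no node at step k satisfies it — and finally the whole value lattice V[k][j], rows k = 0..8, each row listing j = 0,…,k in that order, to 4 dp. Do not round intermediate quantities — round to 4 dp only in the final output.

params: Δt=0.17825 u=1.11508 d=0.89680 q=0.53197 e^(-rΔt)=0.98725
t_8 payoffs: 86.3210 78.8609 69.5849 58.0511 43.7100 25.8782 3.7060 0.0000 0.0000
t_7: node(7,0) S=34.1761 payoff=82.7939 vs cont=81.3023 → 82.7939 [stop]  node(7,1) S=42.4948 payoff=74.4752 vs cont=72.9836 → 74.4752 [stop]  node(7,2) S=52.8382 payoff=64.1318 vs cont=62.6402 → 64.1318 [stop]  node(7,3) S=65.6993 payoff=51.2707 vs cont=49.7791 → 51.2707 [stop]  node(7,4) S=81.6908 payoff=35.2792 vs cont=33.7876 → 35.2792 [stop]  node(7,5) S=101.5747 payoff=15.3953 vs cont=13.9037 → 15.3953 [stop]  node(7,6) S=126.2985 payoff=0.0000 vs cont=1.7124 → 1.7124 [wait]  node(7,7) S=157.0402 payoff=0.0000 vs cont=0.0000 → 0.0000 [wait]  ⇒ S*(7)=101.5747
t_6: node(6,0) S=38.1091 payoff=78.8609 vs cont=77.3693 → 78.8609 [stop]  node(6,1) S=47.3851 payoff=69.5849 vs cont=68.0933 → 69.5849 [stop]  node(6,2) S=58.9189 payoff=58.0511 vs cont=56.5595 → 58.0511 [stop]  node(6,3) S=73.2600 payoff=43.7100 vs cont=42.2184 → 43.7100 [stop]  node(6,4) S=91.0918 payoff=25.8782 vs cont=24.3866 → 25.8782 [stop]  node(6,5) S=113.2640 payoff=3.7060 vs cont=8.0129 → 8.0129 [wait]  node(6,6) S=140.8331 payoff=0.0000 vs cont=0.7912 → 0.7912 [wait]  ⇒ S*(6)=91.0918
t_5: node(5,0) S=42.4948 payoff=74.4752 vs cont=72.9836 → 74.4752 [stop]  node(5,1) S=52.8382 payoff=64.1318 vs cont=62.6402 → 64.1318 [stop]  node(5,2) S=65.6993 payoff=51.2707 vs cont=49.7791 → 51.2707 [stop]  node(5,3) S=81.6908 payoff=35.2792 vs cont=33.7876 → 35.2792 [stop]  node(5,4) S=101.5747 payoff=15.3953 vs cont=16.1656 → 16.1656 [wait]  node(5,5) S=126.2985 payoff=0.0000 vs cont=4.1180 → 4.1180 [wait]  ⇒ S*(5)=81.6908
t_4: node(4,0) S=47.3851 payoff=69.5849 vs cont=68.0933 → 69.5849 [stop]  node(4,1) S=58.9189 payoff=58.0511 vs cont=56.5595 → 58.0511 [stop]  node(4,2) S=73.2600 payoff=43.7100 vs cont=42.2184 → 43.7100 [stop]  node(4,3) S=91.0918 payoff=25.8782 vs cont=24.7911 → 25.8782 [stop]  node(4,4) S=113.2640 payoff=3.7060 vs cont=9.6322 → 9.6322 [wait]  ⇒ S*(4)=91.0918
t_3: node(3,0) S=52.8382 payoff=64.1318 vs cont=62.6402 → 64.1318 [stop]  node(3,1) S=65.6993 payoff=51.2707 vs cont=49.7791 → 51.2707 [stop]  node(3,2) S=81.6908 payoff=35.2792 vs cont=33.7876 → 35.2792 [stop]  node(3,3) S=101.5747 payoff=15.3953 vs cont=17.0160 → 17.0160 [wait]  ⇒ S*(3)=81.6908
t_2: node(2,0) S=58.9189 payoff=58.0511 vs cont=56.5595 → 58.0511 [stop]  node(2,1) S=73.2600 payoff=43.7100 vs cont=42.2184 → 43.7100 [stop]  node(2,2) S=91.0918 payoff=25.8782 vs cont=25.2378 → 25.8782 [stop]  ⇒ S*(2)=91.0918
t_1: node(1,0) S=65.6993 payoff=51.2707 vs cont=49.7791 → 51.2707 [stop]  node(1,1) S=81.6908 payoff=35.2792 vs cont=33.7876 → 35.2792 [stop]  ⇒ S*(1)=81.6908
t_0: node(0,0) S=73.2600 payoff=43.7100 vs cont=42.2184 → 43.7100 [stop]  ⇒ S*(0)=73.2600

price = 43.7100
boundary = 73.2600 81.6908 91.0918 81.6908 91.0918 81.6908 91.0918 101.5747
tree:
43.7100
51.2707 35.2792
58.0511 43.7100 25.8782
64.1318 51.2707 35.2792 17.0160
69.5849 58.0511 43.7100 25.8782 9.6322
74.4752 64.1318 51.2707 35.2792 16.1656 4.1180
78.8609 69.5849 58.0511 43.7100 25.8782 8.0129 0.7912
82.7939 74.4752 64.1318 51.2707 35.2792 15.3953 1.7124 0.0000
86.3210 78.8609 69.5849 58.0511 43.7100 25.8782 3.7060 0.0000 0.0000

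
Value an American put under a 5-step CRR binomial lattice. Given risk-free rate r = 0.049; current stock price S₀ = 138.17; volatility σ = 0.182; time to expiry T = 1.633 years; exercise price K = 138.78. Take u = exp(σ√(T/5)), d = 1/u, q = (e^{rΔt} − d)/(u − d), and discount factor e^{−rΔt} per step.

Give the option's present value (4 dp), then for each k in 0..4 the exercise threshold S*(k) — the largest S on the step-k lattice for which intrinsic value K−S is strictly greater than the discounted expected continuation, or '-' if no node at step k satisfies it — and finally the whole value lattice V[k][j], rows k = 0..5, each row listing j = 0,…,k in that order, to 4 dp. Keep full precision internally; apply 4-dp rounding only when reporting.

Δt=0.32660  u=1.10961  d=0.90122  q=0.55143  discount=0.98412
step 5 (expiry): payoffs max(K−S,0) = 56.6396 37.6455 14.2591 0.0000 0.0000 0.0000
step 4: (k=4,j=0): S=91.1440, (K−S)⁺=47.6360, hold=45.4327 ⇒ V=47.6360 exercise | (k=4,j=1): S=112.2202, (K−S)⁺=26.5598, hold=24.3566 ⇒ V=26.5598 exercise | (k=4,j=2): S=138.1700, (K−S)⁺=0.6100, hold=6.2946 ⇒ V=6.2946 continue | (k=4,j=3): S=170.1205, (K−S)⁺=0.0000, hold=0.0000 ⇒ V=0.0000 continue | (k=4,j=4): S=209.4592, (K−S)⁺=0.0000, hold=0.0000 ⇒ V=0.0000 continue  boundary S*=112.2202
step 3: (k=3,j=0): S=101.1345, (K−S)⁺=37.6455, hold=35.4422 ⇒ V=37.6455 exercise | (k=3,j=1): S=124.5209, (K−S)⁺=14.2591, hold=15.1407 ⇒ V=15.1407 continue | (k=3,j=2): S=153.3152, (K−S)⁺=0.0000, hold=2.7787 ⇒ V=2.7787 continue | (k=3,j=3): S=188.7679, (K−S)⁺=0.0000, hold=0.0000 ⇒ V=0.0000 continue  boundary S*=101.1345
step 2: (k=2,j=0): S=112.2202, (K−S)⁺=26.5598, hold=24.8350 ⇒ V=26.5598 exercise | (k=2,j=1): S=138.1700, (K−S)⁺=0.6100, hold=8.1918 ⇒ V=8.1918 continue | (k=2,j=2): S=170.1205, (K−S)⁺=0.0000, hold=1.2267 ⇒ V=1.2267 continue  boundary S*=112.2202
step 1: (k=1,j=0): S=124.5209, (K−S)⁺=14.2591, hold=16.1703 ⇒ V=16.1703 continue | (k=1,j=1): S=153.3152, (K−S)⁺=0.0000, hold=4.2819 ⇒ V=4.2819 continue  boundary S*=-
step 0: (k=0,j=0): S=138.1700, (K−S)⁺=0.6100, hold=9.4620 ⇒ V=9.4620 continue  boundary S*=-

price = 9.4620
boundary = - - 112.2202 101.1345 112.2202
tree:
9.4620
16.1703 4.2819
26.5598 8.1918 1.2267
37.6455 15.1407 2.7787 0.0000
47.6360 26.5598 6.2946 0.0000 0.0000
56.6396 37.6455 14.2591 0.0000 0.0000 0.0000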